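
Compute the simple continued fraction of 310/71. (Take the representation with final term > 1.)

[4; 2, 1, 2, 1, 2, 2]

310 = 4·71 + 26
71 = 2·26 + 19
26 = 1·19 + 7
19 = 2·7 + 5
7 = 1·5 + 2
5 = 2·2 + 1
2 = 2·1 + 0  (stop)
So 310/71 = [4; 2, 1, 2, 1, 2, 2].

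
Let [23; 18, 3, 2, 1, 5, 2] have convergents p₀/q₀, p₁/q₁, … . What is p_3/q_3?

2951/128

Using pₖ = aₖpₖ₋₁ + pₖ₋₂, qₖ = aₖqₖ₋₁ + qₖ₋₂ (with p₋₁=1, p₋₂=0, q₋₁=0, q₋₂=1):
  k=0: a=23, p=23, q=1
  k=1: a=18, p=415, q=18
  k=2: a=3, p=1268, q=55
  k=3: a=2, p=2951, q=128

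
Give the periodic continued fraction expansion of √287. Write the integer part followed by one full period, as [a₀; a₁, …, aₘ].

[16; 1, 15, 1, 32]

a₀ = ⌊√287⌋ = 16.
With m₀=0, d₀=1 and mₖ₊₁ = dₖaₖ − mₖ, dₖ₊₁ = (n − mₖ₊₁²)/dₖ, aₖ₊₁ = ⌊(a₀+mₖ₊₁)/dₖ₊₁⌋:
  k=1: m=16, d=31, a=1
  k=2: m=15, d=2, a=15
  k=3: m=15, d=31, a=1
  k=4: m=16, d=1, a=32
d=1 and a=2a₀=32 at k=4, so the next step gives (m, d) = (16, 31) again — its k=1 value — and the period has length 4.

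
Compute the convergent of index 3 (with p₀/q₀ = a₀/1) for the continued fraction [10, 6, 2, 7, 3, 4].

Using pₖ = aₖpₖ₋₁ + pₖ₋₂, qₖ = aₖqₖ₋₁ + qₖ₋₂ (with p₋₁=1, p₋₂=0, q₋₁=0, q₋₂=1):
  k=0: a=10, p=10, q=1
  k=1: a=6, p=61, q=6
  k=2: a=2, p=132, q=13
  k=3: a=7, p=985, q=97

985/97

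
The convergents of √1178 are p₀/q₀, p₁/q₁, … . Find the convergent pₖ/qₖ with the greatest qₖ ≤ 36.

√1178 = [34; 3, 9, 2, 9, 3, 68, …] (period length 6).
Convergents:
  p_0/q_0 = 34/1
  p_1/q_1 = 103/3
  p_2/q_2 = 961/28
  p_3/q_3 = 2025/59
q_2 = 28 ≤ 36 < 59 = q_3, so the answer is 961/28.

961/28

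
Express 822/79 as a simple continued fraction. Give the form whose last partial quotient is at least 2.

[10; 2, 2, 7, 2]

822 = 10×79 + 32
79 = 2×32 + 15
32 = 2×15 + 2
15 = 7×2 + 1
2 = 2×1 + 0  (stop)
So 822/79 = [10; 2, 2, 7, 2].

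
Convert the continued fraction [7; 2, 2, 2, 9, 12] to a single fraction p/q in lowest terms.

Using pₖ = aₖpₖ₋₁ + pₖ₋₂ and qₖ = aₖqₖ₋₁ + qₖ₋₂:
  k=0: a=7, p=7, q=1
  k=1: a=2, p=15, q=2
  k=2: a=2, p=37, q=5
  k=3: a=2, p=89, q=12
  k=4: a=9, p=838, q=113
  k=5: a=12, p=10145, q=1368

10145/1368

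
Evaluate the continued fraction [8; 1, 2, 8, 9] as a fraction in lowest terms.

Fold from the inside: start with 9/1.
  8 + 1/9 = 73/9
  2 + 9/73 = 155/73
  1 + 73/155 = 228/155
  8 + 155/228 = 1979/228

1979/228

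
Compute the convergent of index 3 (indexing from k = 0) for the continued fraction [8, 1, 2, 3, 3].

Using pₖ = aₖpₖ₋₁ + pₖ₋₂, qₖ = aₖqₖ₋₁ + qₖ₋₂ (with p₋₁=1, p₋₂=0, q₋₁=0, q₋₂=1):
  k=0: a=8, p=8, q=1
  k=1: a=1, p=9, q=1
  k=2: a=2, p=26, q=3
  k=3: a=3, p=87, q=10

87/10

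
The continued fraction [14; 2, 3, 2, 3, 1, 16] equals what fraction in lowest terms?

Fold from the inside: start with 16/1.
  1 + 1/16 = 17/16
  3 + 16/17 = 67/17
  2 + 17/67 = 151/67
  3 + 67/151 = 520/151
  2 + 151/520 = 1191/520
  14 + 520/1191 = 17194/1191

17194/1191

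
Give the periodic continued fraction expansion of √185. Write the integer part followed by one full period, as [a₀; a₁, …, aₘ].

[13; 1, 1, 1, 1, 26]

a₀ = ⌊√185⌋ = 13.
With m₀=0, d₀=1 and mₖ₊₁ = dₖaₖ − mₖ, dₖ₊₁ = (n − mₖ₊₁²)/dₖ, aₖ₊₁ = ⌊(a₀+mₖ₊₁)/dₖ₊₁⌋:
  k=1: m=13, d=16, a=1
  k=2: m=3, d=11, a=1
  k=3: m=8, d=11, a=1
  k=4: m=3, d=16, a=1
  k=5: m=13, d=1, a=26
d=1 and a=2a₀=26 at k=5, so the next step gives (m, d) = (13, 16) again — its k=1 value — and the period has length 5.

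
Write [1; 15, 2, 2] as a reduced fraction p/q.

82/77

Using pₖ = aₖpₖ₋₁ + pₖ₋₂ and qₖ = aₖqₖ₋₁ + qₖ₋₂:
  k=0: a=1, p=1, q=1
  k=1: a=15, p=16, q=15
  k=2: a=2, p=33, q=31
  k=3: a=2, p=82, q=77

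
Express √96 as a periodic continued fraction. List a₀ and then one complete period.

a₀ = ⌊√96⌋ = 9.
With m₀=0, d₀=1 and mₖ₊₁ = dₖaₖ − mₖ, dₖ₊₁ = (n − mₖ₊₁²)/dₖ, aₖ₊₁ = ⌊(a₀+mₖ₊₁)/dₖ₊₁⌋:
  k=1: m=9, d=15, a=1
  k=2: m=6, d=4, a=3
  k=3: m=6, d=15, a=1
  k=4: m=9, d=1, a=18
d=1 and a=2a₀=18 at k=4, so the next step gives (m, d) = (9, 15) again — its k=1 value — and the period has length 4.

[9; 1, 3, 1, 18]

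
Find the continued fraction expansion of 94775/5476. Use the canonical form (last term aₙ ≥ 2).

94775 = 17×5476 + 1683
5476 = 3×1683 + 427
1683 = 3×427 + 402
427 = 1×402 + 25
402 = 16×25 + 2
25 = 12×2 + 1
2 = 2×1 + 0  (stop)
So 94775/5476 = [17; 3, 3, 1, 16, 12, 2].

[17; 3, 3, 1, 16, 12, 2]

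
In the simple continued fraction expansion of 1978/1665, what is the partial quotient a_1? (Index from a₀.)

5

1978 = 1·1665 + 313   →  a_0 = 1
1665 = 5·313 + 100   →  a_1 = 5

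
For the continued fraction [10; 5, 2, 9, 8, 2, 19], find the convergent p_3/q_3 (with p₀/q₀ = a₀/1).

Using pₖ = aₖpₖ₋₁ + pₖ₋₂, qₖ = aₖqₖ₋₁ + qₖ₋₂ (with p₋₁=1, p₋₂=0, q₋₁=0, q₋₂=1):
  k=0: a=10, p=10, q=1
  k=1: a=5, p=51, q=5
  k=2: a=2, p=112, q=11
  k=3: a=9, p=1059, q=104

1059/104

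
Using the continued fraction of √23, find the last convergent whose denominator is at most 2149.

10124/2111

√23 = [4; 1, 3, 1, 8, …] (period length 4).
Convergents:
  p_0/q_0 = 4/1
  p_1/q_1 = 5/1
  p_2/q_2 = 19/4
  p_3/q_3 = 24/5
  p_4/q_4 = 211/44
  p_5/q_5 = 235/49
  p_6/q_6 = 916/191
  p_7/q_7 = 1151/240
  p_8/q_8 = 10124/2111
  p_9/q_9 = 11275/2351
q_8 = 2111 ≤ 2149 < 2351 = q_9, so the answer is 10124/2111.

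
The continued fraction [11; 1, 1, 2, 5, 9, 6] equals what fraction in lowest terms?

17563/1515

Using pₖ = aₖpₖ₋₁ + pₖ₋₂ and qₖ = aₖqₖ₋₁ + qₖ₋₂:
  k=0: a=11, p=11, q=1
  k=1: a=1, p=12, q=1
  k=2: a=1, p=23, q=2
  k=3: a=2, p=58, q=5
  k=4: a=5, p=313, q=27
  k=5: a=9, p=2875, q=248
  k=6: a=6, p=17563, q=1515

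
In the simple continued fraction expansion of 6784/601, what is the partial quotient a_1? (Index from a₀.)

6784 = 11·601 + 173   →  a_0 = 11
601 = 3·173 + 82   →  a_1 = 3

3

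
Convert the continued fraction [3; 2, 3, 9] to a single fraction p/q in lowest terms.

223/65

Fold from the inside: start with 9/1.
  3 + 1/9 = 28/9
  2 + 9/28 = 65/28
  3 + 28/65 = 223/65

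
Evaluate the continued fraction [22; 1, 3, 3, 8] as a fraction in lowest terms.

Using pₖ = aₖpₖ₋₁ + pₖ₋₂ and qₖ = aₖqₖ₋₁ + qₖ₋₂:
  k=0: a=22, p=22, q=1
  k=1: a=1, p=23, q=1
  k=2: a=3, p=91, q=4
  k=3: a=3, p=296, q=13
  k=4: a=8, p=2459, q=108

2459/108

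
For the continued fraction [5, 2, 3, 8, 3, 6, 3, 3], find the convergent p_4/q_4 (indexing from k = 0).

Using pₖ = aₖpₖ₋₁ + pₖ₋₂, qₖ = aₖqₖ₋₁ + qₖ₋₂ (with p₋₁=1, p₋₂=0, q₋₁=0, q₋₂=1):
  k=0: a=5, p=5, q=1
  k=1: a=2, p=11, q=2
  k=2: a=3, p=38, q=7
  k=3: a=8, p=315, q=58
  k=4: a=3, p=983, q=181

983/181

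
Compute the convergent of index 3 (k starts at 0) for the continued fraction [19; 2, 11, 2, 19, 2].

935/48

Using pₖ = aₖpₖ₋₁ + pₖ₋₂, qₖ = aₖqₖ₋₁ + qₖ₋₂ (with p₋₁=1, p₋₂=0, q₋₁=0, q₋₂=1):
  k=0: a=19, p=19, q=1
  k=1: a=2, p=39, q=2
  k=2: a=11, p=448, q=23
  k=3: a=2, p=935, q=48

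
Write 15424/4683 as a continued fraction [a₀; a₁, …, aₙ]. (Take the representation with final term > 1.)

[3; 3, 2, 2, 6, 2, 9, 2]

15424 = 3*4683 + 1375
4683 = 3*1375 + 558
1375 = 2*558 + 259
558 = 2*259 + 40
259 = 6*40 + 19
40 = 2*19 + 2
19 = 9*2 + 1
2 = 2*1 + 0  (stop)
So 15424/4683 = [3; 3, 2, 2, 6, 2, 9, 2].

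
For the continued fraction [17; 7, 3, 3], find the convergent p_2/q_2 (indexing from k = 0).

Using pₖ = aₖpₖ₋₁ + pₖ₋₂, qₖ = aₖqₖ₋₁ + qₖ₋₂ (with p₋₁=1, p₋₂=0, q₋₁=0, q₋₂=1):
  k=0: a=17, p=17, q=1
  k=1: a=7, p=120, q=7
  k=2: a=3, p=377, q=22

377/22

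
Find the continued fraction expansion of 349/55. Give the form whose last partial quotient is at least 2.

[6; 2, 1, 8, 2]

349 = 6*55 + 19
55 = 2*19 + 17
19 = 1*17 + 2
17 = 8*2 + 1
2 = 2*1 + 0  (stop)
So 349/55 = [6; 2, 1, 8, 2].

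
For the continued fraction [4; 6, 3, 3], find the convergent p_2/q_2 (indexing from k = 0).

79/19

Using pₖ = aₖpₖ₋₁ + pₖ₋₂, qₖ = aₖqₖ₋₁ + qₖ₋₂ (with p₋₁=1, p₋₂=0, q₋₁=0, q₋₂=1):
  k=0: a=4, p=4, q=1
  k=1: a=6, p=25, q=6
  k=2: a=3, p=79, q=19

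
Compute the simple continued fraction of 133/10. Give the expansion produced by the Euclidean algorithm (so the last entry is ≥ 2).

[13; 3, 3]

133 = 13×10 + 3
10 = 3×3 + 1
3 = 3×1 + 0  (stop)
So 133/10 = [13; 3, 3].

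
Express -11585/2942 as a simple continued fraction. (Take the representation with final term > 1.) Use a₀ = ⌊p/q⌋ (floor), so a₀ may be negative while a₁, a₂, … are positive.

[-4; 16, 13, 14]

-11585 = -4*2942 + 183
2942 = 16*183 + 14
183 = 13*14 + 1
14 = 14*1 + 0  (stop)
So -11585/2942 = [-4; 16, 13, 14].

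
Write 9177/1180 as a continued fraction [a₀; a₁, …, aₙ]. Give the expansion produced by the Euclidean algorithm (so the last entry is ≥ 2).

9177 = 7*1180 + 917
1180 = 1*917 + 263
917 = 3*263 + 128
263 = 2*128 + 7
128 = 18*7 + 2
7 = 3*2 + 1
2 = 2*1 + 0  (stop)
So 9177/1180 = [7; 1, 3, 2, 18, 3, 2].

[7; 1, 3, 2, 18, 3, 2]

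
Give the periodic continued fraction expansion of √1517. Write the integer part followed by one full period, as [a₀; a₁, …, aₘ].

[38; 1, 18, 2, 18, 1, 76]

a₀ = ⌊√1517⌋ = 38.
With m₀=0, d₀=1 and mₖ₊₁ = dₖaₖ − mₖ, dₖ₊₁ = (n − mₖ₊₁²)/dₖ, aₖ₊₁ = ⌊(a₀+mₖ₊₁)/dₖ₊₁⌋:
  k=1: m=38, d=73, a=1
  k=2: m=35, d=4, a=18
  k=3: m=37, d=37, a=2
  k=4: m=37, d=4, a=18
  k=5: m=35, d=73, a=1
  k=6: m=38, d=1, a=76
d=1 and a=2a₀=76 at k=6, so the next step gives (m, d) = (38, 73) again — its k=1 value — and the period has length 6.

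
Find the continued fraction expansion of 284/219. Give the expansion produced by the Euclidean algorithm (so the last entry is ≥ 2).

[1; 3, 2, 1, 2, 2, 3]

284 = 1×219 + 65
219 = 3×65 + 24
65 = 2×24 + 17
24 = 1×17 + 7
17 = 2×7 + 3
7 = 2×3 + 1
3 = 3×1 + 0  (stop)
So 284/219 = [1; 3, 2, 1, 2, 2, 3].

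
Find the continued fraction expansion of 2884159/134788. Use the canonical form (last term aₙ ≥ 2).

2884159 = 21·134788 + 53611
134788 = 2·53611 + 27566
53611 = 1·27566 + 26045
27566 = 1·26045 + 1521
26045 = 17·1521 + 188
1521 = 8·188 + 17
188 = 11·17 + 1
17 = 17·1 + 0  (stop)
So 2884159/134788 = [21; 2, 1, 1, 17, 8, 11, 17].

[21; 2, 1, 1, 17, 8, 11, 17]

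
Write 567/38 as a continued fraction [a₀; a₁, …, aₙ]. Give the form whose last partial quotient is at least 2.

[14; 1, 11, 1, 2]

567 = 14*38 + 35
38 = 1*35 + 3
35 = 11*3 + 2
3 = 1*2 + 1
2 = 2*1 + 0  (stop)
So 567/38 = [14; 1, 11, 1, 2].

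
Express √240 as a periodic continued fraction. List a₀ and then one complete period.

[15; 2, 30]

a₀ = ⌊√240⌋ = 15.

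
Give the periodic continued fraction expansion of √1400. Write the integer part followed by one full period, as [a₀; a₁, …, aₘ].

a₀ = ⌊√1400⌋ = 37.
With m₀=0, d₀=1 and mₖ₊₁ = dₖaₖ − mₖ, dₖ₊₁ = (n − mₖ₊₁²)/dₖ, aₖ₊₁ = ⌊(a₀+mₖ₊₁)/dₖ₊₁⌋:
  k=1: m=37, d=31, a=2
  k=2: m=25, d=25, a=2
  k=3: m=25, d=31, a=2
  k=4: m=37, d=1, a=74
d=1 and a=2a₀=74 at k=4, so the next step gives (m, d) = (37, 31) again — its k=1 value — and the period has length 4.

[37; 2, 2, 2, 74]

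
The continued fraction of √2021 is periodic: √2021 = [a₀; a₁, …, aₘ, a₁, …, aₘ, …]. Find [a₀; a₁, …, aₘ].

a₀ = ⌊√2021⌋ = 44.

[44; 1, 21, 2, 21, 1, 88]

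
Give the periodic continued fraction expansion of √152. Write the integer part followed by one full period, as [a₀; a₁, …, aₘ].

a₀ = ⌊√152⌋ = 12.
With m₀=0, d₀=1 and mₖ₊₁ = dₖaₖ − mₖ, dₖ₊₁ = (n − mₖ₊₁²)/dₖ, aₖ₊₁ = ⌊(a₀+mₖ₊₁)/dₖ₊₁⌋:
  k=1: m=12, d=8, a=3
  k=2: m=12, d=1, a=24
d=1 and a=2a₀=24 at k=2, so the next step gives (m, d) = (12, 8) again — its k=1 value — and the period has length 2.

[12; 3, 24]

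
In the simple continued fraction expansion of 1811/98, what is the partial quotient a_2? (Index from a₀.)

11

1811 = 18·98 + 47   →  a_0 = 18
98 = 2·47 + 4   →  a_1 = 2
47 = 11·4 + 3   →  a_2 = 11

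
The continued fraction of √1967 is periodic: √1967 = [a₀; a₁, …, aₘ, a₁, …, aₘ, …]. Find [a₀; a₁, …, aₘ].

a₀ = ⌊√1967⌋ = 44.
With m₀=0, d₀=1 and mₖ₊₁ = dₖaₖ − mₖ, dₖ₊₁ = (n − mₖ₊₁²)/dₖ, aₖ₊₁ = ⌊(a₀+mₖ₊₁)/dₖ₊₁⌋:
  k=1: m=44, d=31, a=2
  k=2: m=18, d=53, a=1
  k=3: m=35, d=14, a=5
  k=4: m=35, d=53, a=1
  k=5: m=18, d=31, a=2
  k=6: m=44, d=1, a=88
d=1 and a=2a₀=88 at k=6, so the next step gives (m, d) = (44, 31) again — its k=1 value — and the period has length 6.

[44; 2, 1, 5, 1, 2, 88]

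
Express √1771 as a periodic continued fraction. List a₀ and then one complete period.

a₀ = ⌊√1771⌋ = 42.
With m₀=0, d₀=1 and mₖ₊₁ = dₖaₖ − mₖ, dₖ₊₁ = (n − mₖ₊₁²)/dₖ, aₖ₊₁ = ⌊(a₀+mₖ₊₁)/dₖ₊₁⌋:
  k=1: m=42, d=7, a=12
  k=2: m=42, d=1, a=84
d=1 and a=2a₀=84 at k=2, so the next step gives (m, d) = (42, 7) again — its k=1 value — and the period has length 2.

[42; 12, 84]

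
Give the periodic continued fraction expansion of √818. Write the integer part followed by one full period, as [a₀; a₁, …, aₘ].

[28; 1, 1, 1, 1, 56]

a₀ = ⌊√818⌋ = 28.
With m₀=0, d₀=1 and mₖ₊₁ = dₖaₖ − mₖ, dₖ₊₁ = (n − mₖ₊₁²)/dₖ, aₖ₊₁ = ⌊(a₀+mₖ₊₁)/dₖ₊₁⌋:
  k=1: m=28, d=34, a=1
  k=2: m=6, d=23, a=1
  k=3: m=17, d=23, a=1
  k=4: m=6, d=34, a=1
  k=5: m=28, d=1, a=56
d=1 and a=2a₀=56 at k=5, so the next step gives (m, d) = (28, 34) again — its k=1 value — and the period has length 5.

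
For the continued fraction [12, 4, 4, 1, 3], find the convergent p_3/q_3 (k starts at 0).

Using pₖ = aₖpₖ₋₁ + pₖ₋₂, qₖ = aₖqₖ₋₁ + qₖ₋₂ (with p₋₁=1, p₋₂=0, q₋₁=0, q₋₂=1):
  k=0: a=12, p=12, q=1
  k=1: a=4, p=49, q=4
  k=2: a=4, p=208, q=17
  k=3: a=1, p=257, q=21

257/21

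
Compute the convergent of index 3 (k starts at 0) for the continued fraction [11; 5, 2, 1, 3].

179/16

Using pₖ = aₖpₖ₋₁ + pₖ₋₂, qₖ = aₖqₖ₋₁ + qₖ₋₂ (with p₋₁=1, p₋₂=0, q₋₁=0, q₋₂=1):
  k=0: a=11, p=11, q=1
  k=1: a=5, p=56, q=5
  k=2: a=2, p=123, q=11
  k=3: a=1, p=179, q=16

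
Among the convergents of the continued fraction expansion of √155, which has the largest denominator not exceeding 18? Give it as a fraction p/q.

112/9

√155 = [12; 2, 4, 2, 24, …] (period length 4).
Convergents:
  p_0/q_0 = 12/1
  p_1/q_1 = 25/2
  p_2/q_2 = 112/9
  p_3/q_3 = 249/20
q_2 = 9 ≤ 18 < 20 = q_3, so the answer is 112/9.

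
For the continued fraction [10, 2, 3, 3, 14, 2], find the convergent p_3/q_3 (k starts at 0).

240/23

Using pₖ = aₖpₖ₋₁ + pₖ₋₂, qₖ = aₖqₖ₋₁ + qₖ₋₂ (with p₋₁=1, p₋₂=0, q₋₁=0, q₋₂=1):
  k=0: a=10, p=10, q=1
  k=1: a=2, p=21, q=2
  k=2: a=3, p=73, q=7
  k=3: a=3, p=240, q=23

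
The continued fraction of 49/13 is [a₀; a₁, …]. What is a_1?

49 = 3·13 + 10   →  a_0 = 3
13 = 1·10 + 3   →  a_1 = 1

1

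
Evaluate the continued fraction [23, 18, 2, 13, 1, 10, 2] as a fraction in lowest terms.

Fold from the inside: start with 2/1.
  10 + 1/2 = 21/2
  1 + 2/21 = 23/21
  13 + 21/23 = 320/23
  2 + 23/320 = 663/320
  18 + 320/663 = 12254/663
  23 + 663/12254 = 282505/12254

282505/12254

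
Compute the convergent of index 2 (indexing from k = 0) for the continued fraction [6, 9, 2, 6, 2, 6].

Using pₖ = aₖpₖ₋₁ + pₖ₋₂, qₖ = aₖqₖ₋₁ + qₖ₋₂ (with p₋₁=1, p₋₂=0, q₋₁=0, q₋₂=1):
  k=0: a=6, p=6, q=1
  k=1: a=9, p=55, q=9
  k=2: a=2, p=116, q=19

116/19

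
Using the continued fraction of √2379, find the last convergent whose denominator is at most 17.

439/9

√2379 = [48; 1, 3, 2, 3, 1, 96, …] (period length 6).
Convergents:
  p_0/q_0 = 48/1
  p_1/q_1 = 49/1
  p_2/q_2 = 195/4
  p_3/q_3 = 439/9
  p_4/q_4 = 1512/31
q_3 = 9 ≤ 17 < 31 = q_4, so the answer is 439/9.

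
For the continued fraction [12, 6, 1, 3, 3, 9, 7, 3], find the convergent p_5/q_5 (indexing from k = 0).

9949/819

Using pₖ = aₖpₖ₋₁ + pₖ₋₂, qₖ = aₖqₖ₋₁ + qₖ₋₂ (with p₋₁=1, p₋₂=0, q₋₁=0, q₋₂=1):
  k=0: a=12, p=12, q=1
  k=1: a=6, p=73, q=6
  k=2: a=1, p=85, q=7
  k=3: a=3, p=328, q=27
  k=4: a=3, p=1069, q=88
  k=5: a=9, p=9949, q=819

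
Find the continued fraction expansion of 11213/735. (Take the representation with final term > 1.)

11213 = 15*735 + 188
735 = 3*188 + 171
188 = 1*171 + 17
171 = 10*17 + 1
17 = 17*1 + 0  (stop)
So 11213/735 = [15; 3, 1, 10, 17].

[15; 3, 1, 10, 17]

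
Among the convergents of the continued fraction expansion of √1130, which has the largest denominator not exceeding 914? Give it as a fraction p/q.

√1130 = [33; 1, 1, 1, 1, 1, 1, 66, …] (period length 7).
Convergents:
  p_0/q_0 = 33/1
  p_1/q_1 = 34/1
  p_2/q_2 = 67/2
  p_3/q_3 = 101/3
  p_4/q_4 = 168/5
  p_5/q_5 = 269/8
  p_6/q_6 = 437/13
  p_7/q_7 = 29111/866
  p_8/q_8 = 29548/879
  p_9/q_9 = 58659/1745
q_8 = 879 ≤ 914 < 1745 = q_9, so the answer is 29548/879.

29548/879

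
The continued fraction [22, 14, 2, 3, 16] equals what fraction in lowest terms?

Using pₖ = aₖpₖ₋₁ + pₖ₋₂ and qₖ = aₖqₖ₋₁ + qₖ₋₂:
  k=0: a=22, p=22, q=1
  k=1: a=14, p=309, q=14
  k=2: a=2, p=640, q=29
  k=3: a=3, p=2229, q=101
  k=4: a=16, p=36304, q=1645

36304/1645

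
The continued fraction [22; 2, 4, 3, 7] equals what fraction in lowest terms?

Fold from the inside: start with 7/1.
  3 + 1/7 = 22/7
  4 + 7/22 = 95/22
  2 + 22/95 = 212/95
  22 + 95/212 = 4759/212

4759/212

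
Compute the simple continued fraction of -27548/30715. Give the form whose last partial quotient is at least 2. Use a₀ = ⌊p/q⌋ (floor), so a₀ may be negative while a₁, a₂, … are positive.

-27548 = -1·30715 + 3167
30715 = 9·3167 + 2212
3167 = 1·2212 + 955
2212 = 2·955 + 302
955 = 3·302 + 49
302 = 6·49 + 8
49 = 6·8 + 1
8 = 8·1 + 0  (stop)
So -27548/30715 = [-1; 9, 1, 2, 3, 6, 6, 8].

[-1; 9, 1, 2, 3, 6, 6, 8]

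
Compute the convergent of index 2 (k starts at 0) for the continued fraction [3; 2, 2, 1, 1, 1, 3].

17/5

Using pₖ = aₖpₖ₋₁ + pₖ₋₂, qₖ = aₖqₖ₋₁ + qₖ₋₂ (with p₋₁=1, p₋₂=0, q₋₁=0, q₋₂=1):
  k=0: a=3, p=3, q=1
  k=1: a=2, p=7, q=2
  k=2: a=2, p=17, q=5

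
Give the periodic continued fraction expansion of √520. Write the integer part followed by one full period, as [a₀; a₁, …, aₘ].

a₀ = ⌊√520⌋ = 22.
With m₀=0, d₀=1 and mₖ₊₁ = dₖaₖ − mₖ, dₖ₊₁ = (n − mₖ₊₁²)/dₖ, aₖ₊₁ = ⌊(a₀+mₖ₊₁)/dₖ₊₁⌋:
  k=1: m=22, d=36, a=1
  k=2: m=14, d=9, a=4
  k=3: m=22, d=4, a=11
  k=4: m=22, d=9, a=4
  k=5: m=14, d=36, a=1
  k=6: m=22, d=1, a=44
d=1 and a=2a₀=44 at k=6, so the next step gives (m, d) = (22, 36) again — its k=1 value — and the period has length 6.

[22; 1, 4, 11, 4, 1, 44]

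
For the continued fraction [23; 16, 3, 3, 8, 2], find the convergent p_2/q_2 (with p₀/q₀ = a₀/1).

Using pₖ = aₖpₖ₋₁ + pₖ₋₂, qₖ = aₖqₖ₋₁ + qₖ₋₂ (with p₋₁=1, p₋₂=0, q₋₁=0, q₋₂=1):
  k=0: a=23, p=23, q=1
  k=1: a=16, p=369, q=16
  k=2: a=3, p=1130, q=49

1130/49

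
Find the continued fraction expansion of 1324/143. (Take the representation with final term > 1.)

[9; 3, 1, 6, 2, 2]

1324 = 9×143 + 37
143 = 3×37 + 32
37 = 1×32 + 5
32 = 6×5 + 2
5 = 2×2 + 1
2 = 2×1 + 0  (stop)
So 1324/143 = [9; 3, 1, 6, 2, 2].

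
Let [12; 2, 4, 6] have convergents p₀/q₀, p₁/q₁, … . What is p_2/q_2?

112/9

Using pₖ = aₖpₖ₋₁ + pₖ₋₂, qₖ = aₖqₖ₋₁ + qₖ₋₂ (with p₋₁=1, p₋₂=0, q₋₁=0, q₋₂=1):
  k=0: a=12, p=12, q=1
  k=1: a=2, p=25, q=2
  k=2: a=4, p=112, q=9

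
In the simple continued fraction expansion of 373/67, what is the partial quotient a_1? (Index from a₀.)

1

373 = 5·67 + 38   →  a_0 = 5
67 = 1·38 + 29   →  a_1 = 1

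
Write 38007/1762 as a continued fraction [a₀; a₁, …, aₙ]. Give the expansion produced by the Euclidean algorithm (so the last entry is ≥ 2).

38007 = 21×1762 + 1005
1762 = 1×1005 + 757
1005 = 1×757 + 248
757 = 3×248 + 13
248 = 19×13 + 1
13 = 13×1 + 0  (stop)
So 38007/1762 = [21; 1, 1, 3, 19, 13].

[21; 1, 1, 3, 19, 13]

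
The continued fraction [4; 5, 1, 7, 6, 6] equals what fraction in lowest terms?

7402/1775

Using pₖ = aₖpₖ₋₁ + pₖ₋₂ and qₖ = aₖqₖ₋₁ + qₖ₋₂:
  k=0: a=4, p=4, q=1
  k=1: a=5, p=21, q=5
  k=2: a=1, p=25, q=6
  k=3: a=7, p=196, q=47
  k=4: a=6, p=1201, q=288
  k=5: a=6, p=7402, q=1775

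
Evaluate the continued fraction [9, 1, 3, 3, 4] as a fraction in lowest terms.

Using pₖ = aₖpₖ₋₁ + pₖ₋₂ and qₖ = aₖqₖ₋₁ + qₖ₋₂:
  k=0: a=9, p=9, q=1
  k=1: a=1, p=10, q=1
  k=2: a=3, p=39, q=4
  k=3: a=3, p=127, q=13
  k=4: a=4, p=547, q=56

547/56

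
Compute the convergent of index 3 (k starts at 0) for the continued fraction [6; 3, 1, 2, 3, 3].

69/11

Using pₖ = aₖpₖ₋₁ + pₖ₋₂, qₖ = aₖqₖ₋₁ + qₖ₋₂ (with p₋₁=1, p₋₂=0, q₋₁=0, q₋₂=1):
  k=0: a=6, p=6, q=1
  k=1: a=3, p=19, q=3
  k=2: a=1, p=25, q=4
  k=3: a=2, p=69, q=11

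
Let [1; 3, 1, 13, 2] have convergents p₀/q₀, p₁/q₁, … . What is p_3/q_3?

Using pₖ = aₖpₖ₋₁ + pₖ₋₂, qₖ = aₖqₖ₋₁ + qₖ₋₂ (with p₋₁=1, p₋₂=0, q₋₁=0, q₋₂=1):
  k=0: a=1, p=1, q=1
  k=1: a=3, p=4, q=3
  k=2: a=1, p=5, q=4
  k=3: a=13, p=69, q=55

69/55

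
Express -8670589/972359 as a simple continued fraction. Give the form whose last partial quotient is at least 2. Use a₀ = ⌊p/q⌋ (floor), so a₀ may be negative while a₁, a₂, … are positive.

[-9; 12, 17, 3, 11, 4, 16, 2]

-8670589 = -9*972359 + 80642
972359 = 12*80642 + 4655
80642 = 17*4655 + 1507
4655 = 3*1507 + 134
1507 = 11*134 + 33
134 = 4*33 + 2
33 = 16*2 + 1
2 = 2*1 + 0  (stop)
So -8670589/972359 = [-9; 12, 17, 3, 11, 4, 16, 2].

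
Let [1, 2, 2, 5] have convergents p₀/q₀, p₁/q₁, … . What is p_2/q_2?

Using pₖ = aₖpₖ₋₁ + pₖ₋₂, qₖ = aₖqₖ₋₁ + qₖ₋₂ (with p₋₁=1, p₋₂=0, q₋₁=0, q₋₂=1):
  k=0: a=1, p=1, q=1
  k=1: a=2, p=3, q=2
  k=2: a=2, p=7, q=5

7/5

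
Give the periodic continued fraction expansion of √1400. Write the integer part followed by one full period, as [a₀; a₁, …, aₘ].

a₀ = ⌊√1400⌋ = 37.
With m₀=0, d₀=1 and mₖ₊₁ = dₖaₖ − mₖ, dₖ₊₁ = (n − mₖ₊₁²)/dₖ, aₖ₊₁ = ⌊(a₀+mₖ₊₁)/dₖ₊₁⌋:
  k=1: m=37, d=31, a=2
  k=2: m=25, d=25, a=2
  k=3: m=25, d=31, a=2
  k=4: m=37, d=1, a=74
d=1 and a=2a₀=74 at k=4, so the next step gives (m, d) = (37, 31) again — its k=1 value — and the period has length 4.

[37; 2, 2, 2, 74]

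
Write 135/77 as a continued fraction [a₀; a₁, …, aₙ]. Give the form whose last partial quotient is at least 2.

[1; 1, 3, 19]

135 = 1·77 + 58
77 = 1·58 + 19
58 = 3·19 + 1
19 = 19·1 + 0  (stop)
So 135/77 = [1; 1, 3, 19].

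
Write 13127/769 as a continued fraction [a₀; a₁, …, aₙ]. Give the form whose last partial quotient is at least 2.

[17; 14, 4, 6, 2]

13127 = 17·769 + 54
769 = 14·54 + 13
54 = 4·13 + 2
13 = 6·2 + 1
2 = 2·1 + 0  (stop)
So 13127/769 = [17; 14, 4, 6, 2].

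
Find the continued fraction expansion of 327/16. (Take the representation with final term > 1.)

327 = 20*16 + 7
16 = 2*7 + 2
7 = 3*2 + 1
2 = 2*1 + 0  (stop)
So 327/16 = [20; 2, 3, 2].

[20; 2, 3, 2]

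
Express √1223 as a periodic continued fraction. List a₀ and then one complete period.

[34; 1, 33, 1, 68]

a₀ = ⌊√1223⌋ = 34.
With m₀=0, d₀=1 and mₖ₊₁ = dₖaₖ − mₖ, dₖ₊₁ = (n − mₖ₊₁²)/dₖ, aₖ₊₁ = ⌊(a₀+mₖ₊₁)/dₖ₊₁⌋:
  k=1: m=34, d=67, a=1
  k=2: m=33, d=2, a=33
  k=3: m=33, d=67, a=1
  k=4: m=34, d=1, a=68
d=1 and a=2a₀=68 at k=4, so the next step gives (m, d) = (34, 67) again — its k=1 value — and the period has length 4.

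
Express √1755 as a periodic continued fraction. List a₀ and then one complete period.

[41; 1, 8, 3, 8, 1, 82]

a₀ = ⌊√1755⌋ = 41.
With m₀=0, d₀=1 and mₖ₊₁ = dₖaₖ − mₖ, dₖ₊₁ = (n − mₖ₊₁²)/dₖ, aₖ₊₁ = ⌊(a₀+mₖ₊₁)/dₖ₊₁⌋:
  k=1: m=41, d=74, a=1
  k=2: m=33, d=9, a=8
  k=3: m=39, d=26, a=3
  k=4: m=39, d=9, a=8
  k=5: m=33, d=74, a=1
  k=6: m=41, d=1, a=82
d=1 and a=2a₀=82 at k=6, so the next step gives (m, d) = (41, 74) again — its k=1 value — and the period has length 6.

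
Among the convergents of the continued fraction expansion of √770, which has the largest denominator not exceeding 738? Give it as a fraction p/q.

√770 = [27; 1, 2, 1, 54, …] (period length 4).
Convergents:
  p_0/q_0 = 27/1
  p_1/q_1 = 28/1
  p_2/q_2 = 83/3
  p_3/q_3 = 111/4
  p_4/q_4 = 6077/219
  p_5/q_5 = 6188/223
  p_6/q_6 = 18453/665
  p_7/q_7 = 24641/888
q_6 = 665 ≤ 738 < 888 = q_7, so the answer is 18453/665.

18453/665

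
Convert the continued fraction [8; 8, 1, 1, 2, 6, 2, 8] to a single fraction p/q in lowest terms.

40736/5019

Using pₖ = aₖpₖ₋₁ + pₖ₋₂ and qₖ = aₖqₖ₋₁ + qₖ₋₂:
  k=0: a=8, p=8, q=1
  k=1: a=8, p=65, q=8
  k=2: a=1, p=73, q=9
  k=3: a=1, p=138, q=17
  k=4: a=2, p=349, q=43
  k=5: a=6, p=2232, q=275
  k=6: a=2, p=4813, q=593
  k=7: a=8, p=40736, q=5019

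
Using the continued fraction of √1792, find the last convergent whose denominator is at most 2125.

√1792 = [42; 3, 84, …] (period length 2).
Convergents:
  p_0/q_0 = 42/1
  p_1/q_1 = 127/3
  p_2/q_2 = 10710/253
  p_3/q_3 = 32257/762
  p_4/q_4 = 2720298/64261
q_3 = 762 ≤ 2125 < 64261 = q_4, so the answer is 32257/762.

32257/762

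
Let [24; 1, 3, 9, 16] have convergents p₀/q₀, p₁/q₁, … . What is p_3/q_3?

Using pₖ = aₖpₖ₋₁ + pₖ₋₂, qₖ = aₖqₖ₋₁ + qₖ₋₂ (with p₋₁=1, p₋₂=0, q₋₁=0, q₋₂=1):
  k=0: a=24, p=24, q=1
  k=1: a=1, p=25, q=1
  k=2: a=3, p=99, q=4
  k=3: a=9, p=916, q=37

916/37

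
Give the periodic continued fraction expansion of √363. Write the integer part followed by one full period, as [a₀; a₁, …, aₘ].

a₀ = ⌊√363⌋ = 19.
With m₀=0, d₀=1 and mₖ₊₁ = dₖaₖ − mₖ, dₖ₊₁ = (n − mₖ₊₁²)/dₖ, aₖ₊₁ = ⌊(a₀+mₖ₊₁)/dₖ₊₁⌋:
  k=1: m=19, d=2, a=19
  k=2: m=19, d=1, a=38
d=1 and a=2a₀=38 at k=2, so the next step gives (m, d) = (19, 2) again — its k=1 value — and the period has length 2.

[19; 19, 38]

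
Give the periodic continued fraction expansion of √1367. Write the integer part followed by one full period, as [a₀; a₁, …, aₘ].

a₀ = ⌊√1367⌋ = 36.
With m₀=0, d₀=1 and mₖ₊₁ = dₖaₖ − mₖ, dₖ₊₁ = (n − mₖ₊₁²)/dₖ, aₖ₊₁ = ⌊(a₀+mₖ₊₁)/dₖ₊₁⌋:
  k=1: m=36, d=71, a=1
  k=2: m=35, d=2, a=35
  k=3: m=35, d=71, a=1
  k=4: m=36, d=1, a=72
d=1 and a=2a₀=72 at k=4, so the next step gives (m, d) = (36, 71) again — its k=1 value — and the period has length 4.

[36; 1, 35, 1, 72]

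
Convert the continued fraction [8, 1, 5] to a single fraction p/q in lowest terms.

Using pₖ = aₖpₖ₋₁ + pₖ₋₂ and qₖ = aₖqₖ₋₁ + qₖ₋₂:
  k=0: a=8, p=8, q=1
  k=1: a=1, p=9, q=1
  k=2: a=5, p=53, q=6

53/6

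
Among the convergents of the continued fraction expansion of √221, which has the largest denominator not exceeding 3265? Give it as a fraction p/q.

48062/3233

√221 = [14; 1, 6, 2, 6, 1, 28, …] (period length 6).
Convergents:
  p_0/q_0 = 14/1
  p_1/q_1 = 15/1
  p_2/q_2 = 104/7
  p_3/q_3 = 223/15
  p_4/q_4 = 1442/97
  p_5/q_5 = 1665/112
  p_6/q_6 = 48062/3233
  p_7/q_7 = 49727/3345
q_6 = 3233 ≤ 3265 < 3345 = q_7, so the answer is 48062/3233.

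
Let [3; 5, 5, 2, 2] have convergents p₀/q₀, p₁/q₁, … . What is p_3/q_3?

Using pₖ = aₖpₖ₋₁ + pₖ₋₂, qₖ = aₖqₖ₋₁ + qₖ₋₂ (with p₋₁=1, p₋₂=0, q₋₁=0, q₋₂=1):
  k=0: a=3, p=3, q=1
  k=1: a=5, p=16, q=5
  k=2: a=5, p=83, q=26
  k=3: a=2, p=182, q=57

182/57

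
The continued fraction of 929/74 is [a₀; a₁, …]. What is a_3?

4

929 = 12·74 + 41   →  a_0 = 12
74 = 1·41 + 33   →  a_1 = 1
41 = 1·33 + 8   →  a_2 = 1
33 = 4·8 + 1   →  a_3 = 4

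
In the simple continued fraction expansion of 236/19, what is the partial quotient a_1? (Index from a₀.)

2

236 = 12·19 + 8   →  a_0 = 12
19 = 2·8 + 3   →  a_1 = 2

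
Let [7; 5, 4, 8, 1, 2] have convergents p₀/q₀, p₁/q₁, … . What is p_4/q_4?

Using pₖ = aₖpₖ₋₁ + pₖ₋₂, qₖ = aₖqₖ₋₁ + qₖ₋₂ (with p₋₁=1, p₋₂=0, q₋₁=0, q₋₂=1):
  k=0: a=7, p=7, q=1
  k=1: a=5, p=36, q=5
  k=2: a=4, p=151, q=21
  k=3: a=8, p=1244, q=173
  k=4: a=1, p=1395, q=194

1395/194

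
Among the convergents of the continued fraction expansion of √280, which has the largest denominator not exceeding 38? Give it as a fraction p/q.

√280 = [16; 1, 2, 1, 2, 1, 32, …] (period length 6).
Convergents:
  p_0/q_0 = 16/1
  p_1/q_1 = 17/1
  p_2/q_2 = 50/3
  p_3/q_3 = 67/4
  p_4/q_4 = 184/11
  p_5/q_5 = 251/15
  p_6/q_6 = 8216/491
q_5 = 15 ≤ 38 < 491 = q_6, so the answer is 251/15.

251/15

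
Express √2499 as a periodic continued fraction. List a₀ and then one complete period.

a₀ = ⌊√2499⌋ = 49.
With m₀=0, d₀=1 and mₖ₊₁ = dₖaₖ − mₖ, dₖ₊₁ = (n − mₖ₊₁²)/dₖ, aₖ₊₁ = ⌊(a₀+mₖ₊₁)/dₖ₊₁⌋:
  k=1: m=49, d=98, a=1
  k=2: m=49, d=1, a=98
d=1 and a=2a₀=98 at k=2, so the next step gives (m, d) = (49, 98) again — its k=1 value — and the period has length 2.

[49; 1, 98]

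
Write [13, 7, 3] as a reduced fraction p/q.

289/22

Fold from the inside: start with 3/1.
  7 + 1/3 = 22/3
  13 + 3/22 = 289/22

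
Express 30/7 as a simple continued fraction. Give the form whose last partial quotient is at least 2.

30 = 4*7 + 2
7 = 3*2 + 1
2 = 2*1 + 0  (stop)
So 30/7 = [4; 3, 2].

[4; 3, 2]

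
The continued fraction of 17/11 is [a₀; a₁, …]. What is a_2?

1

17 = 1·11 + 6   →  a_0 = 1
11 = 1·6 + 5   →  a_1 = 1
6 = 1·5 + 1   →  a_2 = 1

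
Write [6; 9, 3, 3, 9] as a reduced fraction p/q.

Using pₖ = aₖpₖ₋₁ + pₖ₋₂ and qₖ = aₖqₖ₋₁ + qₖ₋₂:
  k=0: a=6, p=6, q=1
  k=1: a=9, p=55, q=9
  k=2: a=3, p=171, q=28
  k=3: a=3, p=568, q=93
  k=4: a=9, p=5283, q=865

5283/865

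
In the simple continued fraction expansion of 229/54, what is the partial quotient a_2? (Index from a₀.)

229 = 4·54 + 13   →  a_0 = 4
54 = 4·13 + 2   →  a_1 = 4
13 = 6·2 + 1   →  a_2 = 6

6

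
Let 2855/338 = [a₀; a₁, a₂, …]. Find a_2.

4

2855 = 8·338 + 151   →  a_0 = 8
338 = 2·151 + 36   →  a_1 = 2
151 = 4·36 + 7   →  a_2 = 4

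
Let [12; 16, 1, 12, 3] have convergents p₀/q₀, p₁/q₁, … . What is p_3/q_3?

Using pₖ = aₖpₖ₋₁ + pₖ₋₂, qₖ = aₖqₖ₋₁ + qₖ₋₂ (with p₋₁=1, p₋₂=0, q₋₁=0, q₋₂=1):
  k=0: a=12, p=12, q=1
  k=1: a=16, p=193, q=16
  k=2: a=1, p=205, q=17
  k=3: a=12, p=2653, q=220

2653/220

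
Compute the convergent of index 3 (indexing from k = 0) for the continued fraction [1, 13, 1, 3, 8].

59/55

Using pₖ = aₖpₖ₋₁ + pₖ₋₂, qₖ = aₖqₖ₋₁ + qₖ₋₂ (with p₋₁=1, p₋₂=0, q₋₁=0, q₋₂=1):
  k=0: a=1, p=1, q=1
  k=1: a=13, p=14, q=13
  k=2: a=1, p=15, q=14
  k=3: a=3, p=59, q=55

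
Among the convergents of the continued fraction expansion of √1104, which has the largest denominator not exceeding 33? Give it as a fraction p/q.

731/22

√1104 = [33; 4, 2, 2, 2, 4, 66, …] (period length 6).
Convergents:
  p_0/q_0 = 33/1
  p_1/q_1 = 133/4
  p_2/q_2 = 299/9
  p_3/q_3 = 731/22
  p_4/q_4 = 1761/53
q_3 = 22 ≤ 33 < 53 = q_4, so the answer is 731/22.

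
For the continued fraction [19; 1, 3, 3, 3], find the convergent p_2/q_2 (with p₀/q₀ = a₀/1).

Using pₖ = aₖpₖ₋₁ + pₖ₋₂, qₖ = aₖqₖ₋₁ + qₖ₋₂ (with p₋₁=1, p₋₂=0, q₋₁=0, q₋₂=1):
  k=0: a=19, p=19, q=1
  k=1: a=1, p=20, q=1
  k=2: a=3, p=79, q=4

79/4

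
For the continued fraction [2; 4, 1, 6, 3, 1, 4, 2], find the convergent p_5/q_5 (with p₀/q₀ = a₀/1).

Using pₖ = aₖpₖ₋₁ + pₖ₋₂, qₖ = aₖqₖ₋₁ + qₖ₋₂ (with p₋₁=1, p₋₂=0, q₋₁=0, q₋₂=1):
  k=0: a=2, p=2, q=1
  k=1: a=4, p=9, q=4
  k=2: a=1, p=11, q=5
  k=3: a=6, p=75, q=34
  k=4: a=3, p=236, q=107
  k=5: a=1, p=311, q=141

311/141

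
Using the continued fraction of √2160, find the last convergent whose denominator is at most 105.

√2160 = [46; 2, 9, 1, 4, 1, 9, 2, 92, …] (period length 8).
Convergents:
  p_0/q_0 = 46/1
  p_1/q_1 = 93/2
  p_2/q_2 = 883/19
  p_3/q_3 = 976/21
  p_4/q_4 = 4787/103
  p_5/q_5 = 5763/124
q_4 = 103 ≤ 105 < 124 = q_5, so the answer is 4787/103.

4787/103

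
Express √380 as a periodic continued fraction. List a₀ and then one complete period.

a₀ = ⌊√380⌋ = 19.
With m₀=0, d₀=1 and mₖ₊₁ = dₖaₖ − mₖ, dₖ₊₁ = (n − mₖ₊₁²)/dₖ, aₖ₊₁ = ⌊(a₀+mₖ₊₁)/dₖ₊₁⌋:
  k=1: m=19, d=19, a=2
  k=2: m=19, d=1, a=38
d=1 and a=2a₀=38 at k=2, so the next step gives (m, d) = (19, 19) again — its k=1 value — and the period has length 2.

[19; 2, 38]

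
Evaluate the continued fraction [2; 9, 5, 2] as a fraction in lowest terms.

213/101

Fold from the inside: start with 2/1.
  5 + 1/2 = 11/2
  9 + 2/11 = 101/11
  2 + 11/101 = 213/101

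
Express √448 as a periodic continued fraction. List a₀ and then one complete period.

a₀ = ⌊√448⌋ = 21.

[21; 6, 42]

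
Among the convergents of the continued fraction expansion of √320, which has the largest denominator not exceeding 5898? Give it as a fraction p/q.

51841/2898

√320 = [17; 1, 7, 1, 34, …] (period length 4).
Convergents:
  p_0/q_0 = 17/1
  p_1/q_1 = 18/1
  p_2/q_2 = 143/8
  p_3/q_3 = 161/9
  p_4/q_4 = 5617/314
  p_5/q_5 = 5778/323
  p_6/q_6 = 46063/2575
  p_7/q_7 = 51841/2898
  p_8/q_8 = 1808657/101107
q_7 = 2898 ≤ 5898 < 101107 = q_8, so the answer is 51841/2898.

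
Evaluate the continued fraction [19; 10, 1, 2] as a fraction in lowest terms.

611/32

Fold from the inside: start with 2/1.
  1 + 1/2 = 3/2
  10 + 2/3 = 32/3
  19 + 3/32 = 611/32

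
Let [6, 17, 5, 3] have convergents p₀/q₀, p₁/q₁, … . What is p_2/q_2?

521/86

Using pₖ = aₖpₖ₋₁ + pₖ₋₂, qₖ = aₖqₖ₋₁ + qₖ₋₂ (with p₋₁=1, p₋₂=0, q₋₁=0, q₋₂=1):
  k=0: a=6, p=6, q=1
  k=1: a=17, p=103, q=17
  k=2: a=5, p=521, q=86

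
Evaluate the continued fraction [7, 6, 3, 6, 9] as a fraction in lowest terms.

7867/1099

Using pₖ = aₖpₖ₋₁ + pₖ₋₂ and qₖ = aₖqₖ₋₁ + qₖ₋₂:
  k=0: a=7, p=7, q=1
  k=1: a=6, p=43, q=6
  k=2: a=3, p=136, q=19
  k=3: a=6, p=859, q=120
  k=4: a=9, p=7867, q=1099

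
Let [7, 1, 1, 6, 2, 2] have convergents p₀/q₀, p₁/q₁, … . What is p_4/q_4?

Using pₖ = aₖpₖ₋₁ + pₖ₋₂, qₖ = aₖqₖ₋₁ + qₖ₋₂ (with p₋₁=1, p₋₂=0, q₋₁=0, q₋₂=1):
  k=0: a=7, p=7, q=1
  k=1: a=1, p=8, q=1
  k=2: a=1, p=15, q=2
  k=3: a=6, p=98, q=13
  k=4: a=2, p=211, q=28

211/28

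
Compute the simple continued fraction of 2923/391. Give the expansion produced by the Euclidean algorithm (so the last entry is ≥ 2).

2923 = 7×391 + 186
391 = 2×186 + 19
186 = 9×19 + 15
19 = 1×15 + 4
15 = 3×4 + 3
4 = 1×3 + 1
3 = 3×1 + 0  (stop)
So 2923/391 = [7; 2, 9, 1, 3, 1, 3].

[7; 2, 9, 1, 3, 1, 3]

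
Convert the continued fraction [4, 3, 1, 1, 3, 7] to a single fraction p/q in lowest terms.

779/182

Fold from the inside: start with 7/1.
  3 + 1/7 = 22/7
  1 + 7/22 = 29/22
  1 + 22/29 = 51/29
  3 + 29/51 = 182/51
  4 + 51/182 = 779/182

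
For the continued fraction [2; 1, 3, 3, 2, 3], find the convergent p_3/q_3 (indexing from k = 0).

Using pₖ = aₖpₖ₋₁ + pₖ₋₂, qₖ = aₖqₖ₋₁ + qₖ₋₂ (with p₋₁=1, p₋₂=0, q₋₁=0, q₋₂=1):
  k=0: a=2, p=2, q=1
  k=1: a=1, p=3, q=1
  k=2: a=3, p=11, q=4
  k=3: a=3, p=36, q=13

36/13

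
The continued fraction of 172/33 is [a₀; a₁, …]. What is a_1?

172 = 5·33 + 7   →  a_0 = 5
33 = 4·7 + 5   →  a_1 = 4

4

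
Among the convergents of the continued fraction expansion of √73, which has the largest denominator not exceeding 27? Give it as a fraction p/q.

√73 = [8; 1, 1, 5, 5, 1, 1, 16, …] (period length 7).
Convergents:
  p_0/q_0 = 8/1
  p_1/q_1 = 9/1
  p_2/q_2 = 17/2
  p_3/q_3 = 94/11
  p_4/q_4 = 487/57
q_3 = 11 ≤ 27 < 57 = q_4, so the answer is 94/11.

94/11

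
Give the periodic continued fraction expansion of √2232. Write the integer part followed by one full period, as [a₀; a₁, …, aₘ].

[47; 4, 10, 4, 94]

a₀ = ⌊√2232⌋ = 47.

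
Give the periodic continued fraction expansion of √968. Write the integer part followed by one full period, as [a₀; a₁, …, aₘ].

[31; 8, 1, 6, 1, 8, 62]

a₀ = ⌊√968⌋ = 31.
With m₀=0, d₀=1 and mₖ₊₁ = dₖaₖ − mₖ, dₖ₊₁ = (n − mₖ₊₁²)/dₖ, aₖ₊₁ = ⌊(a₀+mₖ₊₁)/dₖ₊₁⌋:
  k=1: m=31, d=7, a=8
  k=2: m=25, d=49, a=1
  k=3: m=24, d=8, a=6
  k=4: m=24, d=49, a=1
  k=5: m=25, d=7, a=8
  k=6: m=31, d=1, a=62
d=1 and a=2a₀=62 at k=6, so the next step gives (m, d) = (31, 7) again — its k=1 value — and the period has length 6.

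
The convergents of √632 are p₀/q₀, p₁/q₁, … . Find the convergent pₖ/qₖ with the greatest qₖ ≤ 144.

√632 = [25; 7, 6, 7, 50, …] (period length 4).
Convergents:
  p_0/q_0 = 25/1
  p_1/q_1 = 176/7
  p_2/q_2 = 1081/43
  p_3/q_3 = 7743/308
q_2 = 43 ≤ 144 < 308 = q_3, so the answer is 1081/43.

1081/43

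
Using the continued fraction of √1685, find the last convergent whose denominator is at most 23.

862/21

√1685 = [41; 20, 1, 1, 20, 82, …] (period length 5).
Convergents:
  p_0/q_0 = 41/1
  p_1/q_1 = 821/20
  p_2/q_2 = 862/21
  p_3/q_3 = 1683/41
q_2 = 21 ≤ 23 < 41 = q_3, so the answer is 862/21.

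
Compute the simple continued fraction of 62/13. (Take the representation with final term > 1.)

62 = 4·13 + 10
13 = 1·10 + 3
10 = 3·3 + 1
3 = 3·1 + 0  (stop)
So 62/13 = [4; 1, 3, 3].

[4; 1, 3, 3]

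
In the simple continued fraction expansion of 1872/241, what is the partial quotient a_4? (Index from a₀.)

3

1872 = 7·241 + 185   →  a_0 = 7
241 = 1·185 + 56   →  a_1 = 1
185 = 3·56 + 17   →  a_2 = 3
56 = 3·17 + 5   →  a_3 = 3
17 = 3·5 + 2   →  a_4 = 3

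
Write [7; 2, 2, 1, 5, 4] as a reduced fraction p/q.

Fold from the inside: start with 4/1.
  5 + 1/4 = 21/4
  1 + 4/21 = 25/21
  2 + 21/25 = 71/25
  2 + 25/71 = 167/71
  7 + 71/167 = 1240/167

1240/167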